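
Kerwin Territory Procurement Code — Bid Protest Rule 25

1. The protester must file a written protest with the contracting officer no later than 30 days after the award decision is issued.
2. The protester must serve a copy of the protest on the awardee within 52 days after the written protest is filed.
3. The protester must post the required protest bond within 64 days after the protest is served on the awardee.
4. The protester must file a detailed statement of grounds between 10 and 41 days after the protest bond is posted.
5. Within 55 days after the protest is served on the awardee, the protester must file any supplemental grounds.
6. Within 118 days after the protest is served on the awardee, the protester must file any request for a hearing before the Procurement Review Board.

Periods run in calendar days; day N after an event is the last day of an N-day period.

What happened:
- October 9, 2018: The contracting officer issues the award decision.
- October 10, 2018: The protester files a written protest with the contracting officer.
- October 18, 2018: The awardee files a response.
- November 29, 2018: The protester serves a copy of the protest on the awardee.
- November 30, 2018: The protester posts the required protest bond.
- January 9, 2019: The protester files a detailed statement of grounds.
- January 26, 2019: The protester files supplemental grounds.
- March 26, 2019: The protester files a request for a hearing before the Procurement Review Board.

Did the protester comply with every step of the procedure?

Step 1: 30 days after October 9, 2018 (when the award decision is issued) is November 8, 2018; completed October 10, 2018, before the deadline.
Step 2: 52 days after October 10, 2018 (when the written protest is filed) is December 1, 2018; completed November 29, 2018, before the deadline.
Step 3: 64 days after November 29, 2018 (when the protest is served on the awardee) is February 1, 2019; completed November 30, 2018, before the deadline.
Step 4: the window is 10–41 days after November 30, 2018 (when the protest bond is posted), so December 10, 2018 through January 10, 2019; done January 9, 2019, which is between those dates.
Step 5: 55 days after November 29, 2018 (when the protest is served on the awardee) is January 23, 2019; done January 26, 2019 — 3 days late.

No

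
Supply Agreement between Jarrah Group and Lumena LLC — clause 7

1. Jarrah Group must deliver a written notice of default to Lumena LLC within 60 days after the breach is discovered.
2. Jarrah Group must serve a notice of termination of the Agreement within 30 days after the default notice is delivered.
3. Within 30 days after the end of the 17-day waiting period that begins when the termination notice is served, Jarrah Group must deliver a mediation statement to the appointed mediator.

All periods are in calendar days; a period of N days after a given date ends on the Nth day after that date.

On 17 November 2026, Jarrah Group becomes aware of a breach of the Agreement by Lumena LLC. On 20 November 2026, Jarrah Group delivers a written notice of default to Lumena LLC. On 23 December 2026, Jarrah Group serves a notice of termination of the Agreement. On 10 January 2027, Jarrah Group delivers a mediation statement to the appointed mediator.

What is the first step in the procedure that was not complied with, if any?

Step 1 — counting 60 days from 17 November 2026 (when the breach is discovered) gives a deadline of 16 January 2027; completed 20 November 2026, before the deadline.
Step 2 — counting 30 days from 20 November 2026 (when the default notice is delivered) gives a deadline of 20 December 2026; done 23 December 2026 — 3 days late.
The analysis stops there.

Step 2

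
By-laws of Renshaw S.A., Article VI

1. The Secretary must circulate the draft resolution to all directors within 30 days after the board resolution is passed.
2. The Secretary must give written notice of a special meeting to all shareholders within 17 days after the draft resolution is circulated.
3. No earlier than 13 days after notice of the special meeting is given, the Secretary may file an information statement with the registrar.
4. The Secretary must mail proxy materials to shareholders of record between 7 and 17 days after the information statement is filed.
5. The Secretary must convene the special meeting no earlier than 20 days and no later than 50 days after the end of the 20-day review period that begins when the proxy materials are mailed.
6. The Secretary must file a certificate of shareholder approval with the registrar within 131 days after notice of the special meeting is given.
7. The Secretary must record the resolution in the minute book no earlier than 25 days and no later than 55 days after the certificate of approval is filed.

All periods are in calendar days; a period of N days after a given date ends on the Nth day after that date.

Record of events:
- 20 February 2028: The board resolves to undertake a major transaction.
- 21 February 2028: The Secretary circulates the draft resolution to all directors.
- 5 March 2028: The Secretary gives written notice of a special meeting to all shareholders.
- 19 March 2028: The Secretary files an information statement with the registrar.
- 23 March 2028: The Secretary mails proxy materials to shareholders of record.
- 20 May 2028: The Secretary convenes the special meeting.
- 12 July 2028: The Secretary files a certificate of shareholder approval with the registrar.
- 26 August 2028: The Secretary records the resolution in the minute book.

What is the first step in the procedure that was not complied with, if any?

Step 1 — counting 30 days from 20 February 2028 (when the board resolution is passed) gives a deadline of 21 March 2028; 21 February 2028 is within that limit.
Step 2 — counting 17 days from 21 February 2028 (when the draft resolution is circulated) gives a deadline of 9 March 2028; 5 March 2028 is within that limit.
Step 3 — must wait 13 days from 5 March 2028 (when notice of the special meeting is given), so not before 18 March 2028; done 19 March 2028, after the minimum wait.
Step 4 — 7 and 17 days from 19 March 2028 (when the information statement is filed) are 26 March 2028 and 5 April 2028 respectively; 23 March 2028 is 3 days too early.
No need to go further; step 4 was not satisfied.

Step 4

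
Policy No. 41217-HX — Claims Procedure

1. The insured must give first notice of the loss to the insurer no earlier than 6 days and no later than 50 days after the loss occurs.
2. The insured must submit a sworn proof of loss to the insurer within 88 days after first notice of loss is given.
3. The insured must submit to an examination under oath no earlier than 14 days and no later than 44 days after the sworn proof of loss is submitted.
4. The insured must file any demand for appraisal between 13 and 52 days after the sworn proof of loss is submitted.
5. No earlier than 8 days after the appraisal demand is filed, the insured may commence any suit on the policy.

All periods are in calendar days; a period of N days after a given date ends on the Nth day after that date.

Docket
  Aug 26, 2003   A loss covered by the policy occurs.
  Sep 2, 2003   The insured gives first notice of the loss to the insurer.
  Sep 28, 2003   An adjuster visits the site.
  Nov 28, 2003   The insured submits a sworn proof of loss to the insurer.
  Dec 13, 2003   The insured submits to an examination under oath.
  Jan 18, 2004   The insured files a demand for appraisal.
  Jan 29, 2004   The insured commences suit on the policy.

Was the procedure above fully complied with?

Yes

Step 1: the window is 6–50 days after Aug 26, 2003 (when the loss occurs), so Sep 1, 2003 through Oct 15, 2003; done Sep 2, 2003 — within the window.
Step 2: 88 days after Sep 2, 2003 (when first notice of loss is given) is Nov 29, 2003; done Nov 28, 2003 — timely.
Step 3: the window is 14–44 days after Nov 28, 2003 (when the sworn proof of loss is submitted), so Dec 12, 2003 through Jan 11, 2004; done Dec 13, 2003, which is between those dates.
Step 4: the window is 13–52 days after Nov 28, 2003 (when the sworn proof of loss is submitted), so Dec 11, 2003 through Jan 19, 2004; done Jan 18, 2004, which is between those dates.
Step 5: the earliest permitted date is 8 days after Jan 18, 2004 (when the appraisal demand is filed), i.e. Jan 26, 2004; Jan 29, 2004 is on or after that date.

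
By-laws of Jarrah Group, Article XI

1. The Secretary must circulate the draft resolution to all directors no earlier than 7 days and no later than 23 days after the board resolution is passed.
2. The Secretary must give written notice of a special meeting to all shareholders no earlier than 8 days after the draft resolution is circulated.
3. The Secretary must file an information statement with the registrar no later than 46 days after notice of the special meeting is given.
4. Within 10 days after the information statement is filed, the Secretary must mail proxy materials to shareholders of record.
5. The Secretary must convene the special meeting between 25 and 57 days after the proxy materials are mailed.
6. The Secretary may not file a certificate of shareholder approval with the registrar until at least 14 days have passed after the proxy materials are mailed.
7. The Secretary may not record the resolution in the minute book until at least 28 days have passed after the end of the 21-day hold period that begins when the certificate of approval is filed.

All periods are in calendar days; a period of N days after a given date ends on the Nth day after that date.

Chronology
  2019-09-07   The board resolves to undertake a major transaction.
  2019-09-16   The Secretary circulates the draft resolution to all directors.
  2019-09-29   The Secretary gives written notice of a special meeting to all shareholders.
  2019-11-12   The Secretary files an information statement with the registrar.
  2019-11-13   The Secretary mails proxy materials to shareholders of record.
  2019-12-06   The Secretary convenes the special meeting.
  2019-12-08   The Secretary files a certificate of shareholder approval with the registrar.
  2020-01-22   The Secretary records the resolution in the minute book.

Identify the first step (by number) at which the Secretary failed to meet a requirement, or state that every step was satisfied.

Step 5

Step 1 — 7 and 23 days from 2019-09-07 (when the board resolution is passed) are 2019-09-14 and 2019-09-30 respectively; done 2019-09-16, which is between those dates.
Step 2 — must wait 8 days from 2019-09-16 (when the draft resolution is circulated), so not before 2019-09-24; done 2019-09-29, after the minimum wait.
Step 3 — counting 46 days from 2019-09-29 (when notice of the special meeting is given) gives a deadline of 2019-11-14; completed 2019-11-12, before the deadline.
Step 4 — counting 10 days from 2019-11-12 (when the information statement is filed) gives a deadline of 2019-11-22; 2019-11-13 is within that limit.
Step 5 — 25 and 57 days from 2019-11-13 (when the proxy materials are mailed) are 2019-12-08 and 2020-01-09 respectively; 2019-12-06 is 2 days too early.
The procedure was therefore not followed at step 5.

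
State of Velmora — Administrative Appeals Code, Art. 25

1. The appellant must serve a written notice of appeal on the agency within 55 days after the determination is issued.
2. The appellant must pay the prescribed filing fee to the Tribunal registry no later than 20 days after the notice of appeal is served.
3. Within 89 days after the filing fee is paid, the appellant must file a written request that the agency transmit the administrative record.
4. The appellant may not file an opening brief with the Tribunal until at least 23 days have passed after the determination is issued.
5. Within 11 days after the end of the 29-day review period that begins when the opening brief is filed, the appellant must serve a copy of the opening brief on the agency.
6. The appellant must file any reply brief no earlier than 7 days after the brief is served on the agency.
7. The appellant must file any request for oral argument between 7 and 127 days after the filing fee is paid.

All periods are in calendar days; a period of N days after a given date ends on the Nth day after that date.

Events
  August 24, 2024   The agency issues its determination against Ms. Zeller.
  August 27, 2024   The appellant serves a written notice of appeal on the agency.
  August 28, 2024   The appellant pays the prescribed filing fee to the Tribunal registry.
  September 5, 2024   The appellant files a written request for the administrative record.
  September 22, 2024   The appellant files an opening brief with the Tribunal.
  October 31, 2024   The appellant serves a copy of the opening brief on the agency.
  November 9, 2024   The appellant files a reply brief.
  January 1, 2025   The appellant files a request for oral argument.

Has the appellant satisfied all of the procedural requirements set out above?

Yes

(1) due by August 24, 2024 + 55 days = October 18, 2024; completed August 27, 2024, before the deadline.
(2) due by August 27, 2024 + 20 days = September 16, 2024; August 28, 2024 is within that limit.
(3) due by August 28, 2024 + 89 days = November 25, 2024; completed September 5, 2024, before the deadline.
(4) permitted from August 24, 2024 + 23 days = September 16, 2024 onward; September 22, 2024 is on or after that date.
(5) due by October 21, 2024 + 11 days = November 1, 2024; October 31, 2024 is within that limit.
(6) permitted from October 31, 2024 + 7 days = November 7, 2024 onward; November 9, 2024 is on or after that date.
(7) the permitted window runs from August 28, 2024 + 7 = September 4, 2024 to August 28, 2024 + 127 = January 2, 2025; done January 1, 2025, which is between those dates.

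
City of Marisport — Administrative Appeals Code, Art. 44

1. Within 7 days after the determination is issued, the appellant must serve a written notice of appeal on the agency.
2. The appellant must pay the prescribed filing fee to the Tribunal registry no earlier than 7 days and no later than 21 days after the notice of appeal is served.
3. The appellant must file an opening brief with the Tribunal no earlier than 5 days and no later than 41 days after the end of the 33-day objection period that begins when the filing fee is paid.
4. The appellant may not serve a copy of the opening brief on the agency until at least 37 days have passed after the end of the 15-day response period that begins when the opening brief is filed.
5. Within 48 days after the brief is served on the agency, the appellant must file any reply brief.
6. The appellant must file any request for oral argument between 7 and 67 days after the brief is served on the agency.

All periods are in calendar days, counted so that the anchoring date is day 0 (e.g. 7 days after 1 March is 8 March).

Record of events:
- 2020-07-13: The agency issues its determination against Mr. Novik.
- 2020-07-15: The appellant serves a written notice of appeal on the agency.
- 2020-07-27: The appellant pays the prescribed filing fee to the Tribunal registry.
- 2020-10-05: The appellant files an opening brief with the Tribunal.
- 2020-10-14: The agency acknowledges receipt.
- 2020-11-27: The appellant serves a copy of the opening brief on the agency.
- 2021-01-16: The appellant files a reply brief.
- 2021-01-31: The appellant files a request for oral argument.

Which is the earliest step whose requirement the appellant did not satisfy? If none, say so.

Step 1 — counting 7 days from 2020-07-13 (when the determination is issued) gives a deadline of 2020-07-20; completed 2020-07-15, before the deadline.
Step 2 — 7 and 21 days from 2020-07-15 (when the notice of appeal is served) are 2020-07-22 and 2020-08-05 respectively; 2020-07-27 falls inside that range.
Step 3 — 5 and 41 days from 2020-08-29 (end of the 33-day objection period, which began when the filing fee is paid on 2020-07-27) are 2020-09-03 and 2020-10-09 respectively; done 2020-10-05 — within the window.
Step 4 — must wait 37 days from 2020-10-20 (end of the 15-day response period, which began when the opening brief is filed on 2020-10-05), so not before 2020-11-26; done 2020-11-27 — permitted.
Step 5 — counting 48 days from 2020-11-27 (when the brief is served on the agency) gives a deadline of 2021-01-14; 2021-01-16 misses that deadline by 2 days.

Step 5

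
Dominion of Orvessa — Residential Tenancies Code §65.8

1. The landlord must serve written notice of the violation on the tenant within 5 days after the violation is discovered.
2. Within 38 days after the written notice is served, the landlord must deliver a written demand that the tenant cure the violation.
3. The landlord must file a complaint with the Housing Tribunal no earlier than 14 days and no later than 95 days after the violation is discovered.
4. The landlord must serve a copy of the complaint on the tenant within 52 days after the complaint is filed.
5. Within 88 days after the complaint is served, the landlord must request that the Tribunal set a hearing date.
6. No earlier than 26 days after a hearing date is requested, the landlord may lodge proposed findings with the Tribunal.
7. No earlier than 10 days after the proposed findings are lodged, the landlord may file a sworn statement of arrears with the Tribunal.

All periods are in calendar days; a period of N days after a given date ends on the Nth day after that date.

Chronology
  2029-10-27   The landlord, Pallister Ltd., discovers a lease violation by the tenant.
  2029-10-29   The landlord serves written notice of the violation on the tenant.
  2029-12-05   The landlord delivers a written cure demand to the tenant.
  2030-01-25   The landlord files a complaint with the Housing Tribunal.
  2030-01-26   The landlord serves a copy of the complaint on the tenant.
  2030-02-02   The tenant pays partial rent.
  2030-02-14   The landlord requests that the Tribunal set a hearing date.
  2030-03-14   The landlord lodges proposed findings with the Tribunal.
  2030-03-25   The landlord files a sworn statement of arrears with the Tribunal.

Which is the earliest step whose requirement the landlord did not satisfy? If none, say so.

(1) due by 2029-10-27 + 5 days = 2029-11-01; completed 2029-10-29, before the deadline.
(2) due by 2029-10-29 + 38 days = 2029-12-06; 2029-12-05 is within that limit.
(3) the permitted window runs from 2029-10-27 + 14 = 2029-11-10 to 2029-10-27 + 95 = 2030-01-30; done 2030-01-25 — within the window.
(4) due by 2030-01-25 + 52 days = 2030-03-18; done 2030-01-26 — timely.
(5) due by 2030-01-26 + 88 days = 2030-04-24; 2030-02-14 is within that limit.
(6) permitted from 2030-02-14 + 26 days = 2030-03-12 onward; 2030-03-14 is on or after that date.
(7) permitted from 2030-03-14 + 10 days = 2030-03-24 onward; done 2030-03-25, after the minimum wait.

None — every step was satisfied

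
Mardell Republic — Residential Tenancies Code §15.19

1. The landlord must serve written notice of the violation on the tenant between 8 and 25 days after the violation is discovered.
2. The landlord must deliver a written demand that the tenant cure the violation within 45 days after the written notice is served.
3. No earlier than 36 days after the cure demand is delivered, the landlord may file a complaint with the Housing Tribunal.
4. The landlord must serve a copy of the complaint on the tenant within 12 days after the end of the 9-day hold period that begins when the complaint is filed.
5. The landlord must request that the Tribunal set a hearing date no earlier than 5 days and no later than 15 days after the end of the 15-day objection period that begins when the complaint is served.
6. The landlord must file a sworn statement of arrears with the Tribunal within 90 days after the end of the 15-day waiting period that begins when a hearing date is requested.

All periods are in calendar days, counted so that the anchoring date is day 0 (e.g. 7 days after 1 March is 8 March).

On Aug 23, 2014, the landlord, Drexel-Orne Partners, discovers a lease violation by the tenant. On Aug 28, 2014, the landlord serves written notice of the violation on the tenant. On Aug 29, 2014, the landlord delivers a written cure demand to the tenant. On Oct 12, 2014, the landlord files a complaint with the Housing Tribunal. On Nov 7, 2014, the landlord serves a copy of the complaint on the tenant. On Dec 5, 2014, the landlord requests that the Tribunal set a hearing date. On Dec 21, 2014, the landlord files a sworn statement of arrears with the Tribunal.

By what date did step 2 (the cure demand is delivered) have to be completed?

Oct 12, 2014

Step 2 runs from Aug 28, 2014, when the written notice is served. 45 days after Aug 28, 2014 is Oct 12, 2014.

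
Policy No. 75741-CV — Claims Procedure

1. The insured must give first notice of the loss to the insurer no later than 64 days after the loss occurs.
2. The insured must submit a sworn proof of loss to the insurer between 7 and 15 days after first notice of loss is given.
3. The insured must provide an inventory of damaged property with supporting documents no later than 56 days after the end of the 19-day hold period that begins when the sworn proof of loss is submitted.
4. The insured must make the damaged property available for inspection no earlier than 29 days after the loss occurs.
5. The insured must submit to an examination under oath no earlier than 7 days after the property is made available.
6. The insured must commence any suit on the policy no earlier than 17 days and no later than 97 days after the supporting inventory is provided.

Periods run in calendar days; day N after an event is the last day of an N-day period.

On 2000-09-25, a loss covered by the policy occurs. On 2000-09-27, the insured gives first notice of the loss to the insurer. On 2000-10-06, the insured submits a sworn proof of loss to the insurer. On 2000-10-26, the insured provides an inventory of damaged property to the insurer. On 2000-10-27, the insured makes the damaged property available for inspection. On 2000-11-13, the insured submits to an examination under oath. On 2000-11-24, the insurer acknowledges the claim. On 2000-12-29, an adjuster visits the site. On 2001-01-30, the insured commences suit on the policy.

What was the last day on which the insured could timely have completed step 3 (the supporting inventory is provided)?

2000-12-20

The sworn proof of loss is submitted on 2000-10-06; the 19-day hold period therefore ends 2000-10-25, and step 3 runs from that date. 56 days after 2000-10-25 is 2000-12-20.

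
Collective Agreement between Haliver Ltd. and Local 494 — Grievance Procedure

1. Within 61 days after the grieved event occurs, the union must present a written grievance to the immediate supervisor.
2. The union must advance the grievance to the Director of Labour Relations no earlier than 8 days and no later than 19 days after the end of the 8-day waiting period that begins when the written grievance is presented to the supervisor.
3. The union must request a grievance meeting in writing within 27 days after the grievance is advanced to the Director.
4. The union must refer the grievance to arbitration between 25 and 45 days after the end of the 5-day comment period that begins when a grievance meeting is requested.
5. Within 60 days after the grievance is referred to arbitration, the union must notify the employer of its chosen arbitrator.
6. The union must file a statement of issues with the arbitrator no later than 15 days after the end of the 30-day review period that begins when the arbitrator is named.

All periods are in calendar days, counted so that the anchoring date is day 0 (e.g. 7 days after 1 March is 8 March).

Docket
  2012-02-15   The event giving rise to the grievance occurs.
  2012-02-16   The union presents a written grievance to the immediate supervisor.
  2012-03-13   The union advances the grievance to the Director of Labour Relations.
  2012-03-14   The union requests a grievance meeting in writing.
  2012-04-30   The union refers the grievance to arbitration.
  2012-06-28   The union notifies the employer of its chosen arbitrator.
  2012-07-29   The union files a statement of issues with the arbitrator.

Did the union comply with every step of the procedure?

Yes

(1) due by 2012-02-15 + 61 days = 2012-04-16; done 2012-02-16 — timely.
(2) the permitted window runs from 2012-02-24 + 8 = 2012-03-03 to 2012-02-24 + 19 = 2012-03-14; done 2012-03-13 — within the window.
(3) due by 2012-03-13 + 27 days = 2012-04-09; done 2012-03-14 — timely.
(4) the permitted window runs from 2012-03-19 + 25 = 2012-04-13 to 2012-03-19 + 45 = 2012-05-03; 2012-04-30 falls inside that range.
(5) due by 2012-04-30 + 60 days = 2012-06-29; 2012-06-28 is within that limit.
(6) due by 2012-07-28 + 15 days = 2012-08-12; done 2012-07-29 — timely.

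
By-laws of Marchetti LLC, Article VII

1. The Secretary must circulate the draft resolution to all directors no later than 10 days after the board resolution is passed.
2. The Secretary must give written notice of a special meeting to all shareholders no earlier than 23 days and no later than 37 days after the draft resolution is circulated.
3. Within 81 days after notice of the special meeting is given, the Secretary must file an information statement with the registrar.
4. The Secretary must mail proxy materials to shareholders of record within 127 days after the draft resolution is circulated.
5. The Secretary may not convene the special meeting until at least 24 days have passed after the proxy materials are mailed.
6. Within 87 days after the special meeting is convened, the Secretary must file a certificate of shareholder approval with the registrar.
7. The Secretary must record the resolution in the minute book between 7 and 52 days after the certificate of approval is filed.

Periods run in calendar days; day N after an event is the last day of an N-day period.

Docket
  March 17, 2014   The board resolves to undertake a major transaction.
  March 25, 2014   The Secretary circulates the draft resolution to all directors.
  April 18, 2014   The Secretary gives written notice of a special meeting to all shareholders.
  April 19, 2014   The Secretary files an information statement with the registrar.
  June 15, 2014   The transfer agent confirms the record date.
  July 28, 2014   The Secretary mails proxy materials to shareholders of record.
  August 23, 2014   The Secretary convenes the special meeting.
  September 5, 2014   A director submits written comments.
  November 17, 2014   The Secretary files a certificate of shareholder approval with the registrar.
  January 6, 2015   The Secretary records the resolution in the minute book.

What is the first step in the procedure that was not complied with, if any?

None — every step was satisfied

(1) due by March 17, 2014 + 10 days = March 27, 2014; done March 25, 2014 — timely.
(2) the permitted window runs from March 25, 2014 + 23 = April 17, 2014 to March 25, 2014 + 37 = May 1, 2014; April 18, 2014 falls inside that range.
(3) due by April 18, 2014 + 81 days = July 8, 2014; April 19, 2014 is within that limit.
(4) due by March 25, 2014 + 127 days = July 30, 2014; done July 28, 2014 — timely.
(5) permitted from July 28, 2014 + 24 days = August 21, 2014 onward; August 23, 2014 is on or after that date.
(6) due by August 23, 2014 + 87 days = November 18, 2014; November 17, 2014 is within that limit.
(7) the permitted window runs from November 17, 2014 + 7 = November 24, 2014 to November 17, 2014 + 52 = January 8, 2015; January 6, 2015 falls inside that range.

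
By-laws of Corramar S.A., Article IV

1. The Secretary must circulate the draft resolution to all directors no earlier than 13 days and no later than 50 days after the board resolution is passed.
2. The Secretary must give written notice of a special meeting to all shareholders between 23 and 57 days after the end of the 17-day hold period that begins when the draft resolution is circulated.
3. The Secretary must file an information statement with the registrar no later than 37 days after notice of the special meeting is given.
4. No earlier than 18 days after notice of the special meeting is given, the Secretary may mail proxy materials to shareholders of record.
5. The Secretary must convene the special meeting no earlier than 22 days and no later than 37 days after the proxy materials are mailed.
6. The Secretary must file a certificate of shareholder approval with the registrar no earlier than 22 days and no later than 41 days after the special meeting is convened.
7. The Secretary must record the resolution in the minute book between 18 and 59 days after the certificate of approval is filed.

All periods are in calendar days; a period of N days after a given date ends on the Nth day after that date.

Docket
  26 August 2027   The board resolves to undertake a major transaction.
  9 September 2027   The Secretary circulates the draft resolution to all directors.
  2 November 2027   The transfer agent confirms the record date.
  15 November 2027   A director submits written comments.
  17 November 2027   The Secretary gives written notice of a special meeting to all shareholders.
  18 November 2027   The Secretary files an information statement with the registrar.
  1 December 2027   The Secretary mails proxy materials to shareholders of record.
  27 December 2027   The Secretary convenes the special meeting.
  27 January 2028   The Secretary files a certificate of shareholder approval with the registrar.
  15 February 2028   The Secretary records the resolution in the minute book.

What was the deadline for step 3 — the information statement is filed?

24 December 2027

Step 3 runs from 17 November 2027, when notice of the special meeting is given. 37 days after 17 November 2027 is 24 December 2027.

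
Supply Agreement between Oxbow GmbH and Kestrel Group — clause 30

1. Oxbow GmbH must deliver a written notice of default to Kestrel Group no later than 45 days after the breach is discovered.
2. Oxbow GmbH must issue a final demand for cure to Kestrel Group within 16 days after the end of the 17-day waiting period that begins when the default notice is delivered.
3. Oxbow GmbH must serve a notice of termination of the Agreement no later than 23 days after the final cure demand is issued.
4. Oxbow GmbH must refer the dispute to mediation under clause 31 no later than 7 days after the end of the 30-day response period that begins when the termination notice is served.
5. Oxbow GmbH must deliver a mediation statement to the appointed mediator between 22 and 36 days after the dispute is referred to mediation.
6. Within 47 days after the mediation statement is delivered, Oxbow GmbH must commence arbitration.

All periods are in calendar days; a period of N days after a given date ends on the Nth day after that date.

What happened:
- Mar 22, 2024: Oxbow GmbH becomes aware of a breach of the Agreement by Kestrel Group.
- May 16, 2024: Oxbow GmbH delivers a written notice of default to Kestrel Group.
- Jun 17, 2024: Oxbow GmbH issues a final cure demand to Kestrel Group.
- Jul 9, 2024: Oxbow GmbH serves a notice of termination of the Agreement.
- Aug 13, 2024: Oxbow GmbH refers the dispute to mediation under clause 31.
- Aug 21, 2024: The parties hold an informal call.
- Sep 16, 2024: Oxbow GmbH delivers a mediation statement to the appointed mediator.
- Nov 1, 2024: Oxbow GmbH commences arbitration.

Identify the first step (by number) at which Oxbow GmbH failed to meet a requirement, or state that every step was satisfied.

Step 1: 45 days after Mar 22, 2024 (when the breach is discovered) is May 6, 2024; not done until May 16, 2024, 10 days after the deadline.
That is the first point of non-compliance.

Step 1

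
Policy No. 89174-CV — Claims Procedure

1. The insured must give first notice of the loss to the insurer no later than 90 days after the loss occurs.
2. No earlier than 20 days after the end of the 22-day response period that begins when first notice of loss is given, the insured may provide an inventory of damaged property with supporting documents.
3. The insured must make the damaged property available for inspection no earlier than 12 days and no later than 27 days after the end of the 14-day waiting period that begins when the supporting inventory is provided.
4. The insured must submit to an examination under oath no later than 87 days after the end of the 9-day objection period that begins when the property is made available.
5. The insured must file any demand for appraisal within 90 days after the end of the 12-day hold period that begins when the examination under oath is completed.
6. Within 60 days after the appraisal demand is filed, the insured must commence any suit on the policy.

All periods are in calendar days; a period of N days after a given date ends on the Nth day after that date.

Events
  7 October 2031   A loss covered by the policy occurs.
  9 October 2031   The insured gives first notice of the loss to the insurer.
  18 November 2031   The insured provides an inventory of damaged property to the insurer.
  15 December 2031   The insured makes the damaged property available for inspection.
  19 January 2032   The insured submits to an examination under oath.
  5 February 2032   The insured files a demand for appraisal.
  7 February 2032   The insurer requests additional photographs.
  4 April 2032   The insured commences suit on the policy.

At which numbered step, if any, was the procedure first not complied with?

Step 2

Step 1 — counting 90 days from 7 October 2031 (when the loss occurs) gives a deadline of 5 January 2032; completed 9 October 2031, before the deadline.
Step 2 — must wait 20 days from 31 October 2031 (end of the 22-day response period, which began when first notice of loss is given on 9 October 2031), so not before 20 November 2031; acted on 18 November 2031, 2 days prematurely.
That is the first point of non-compliance.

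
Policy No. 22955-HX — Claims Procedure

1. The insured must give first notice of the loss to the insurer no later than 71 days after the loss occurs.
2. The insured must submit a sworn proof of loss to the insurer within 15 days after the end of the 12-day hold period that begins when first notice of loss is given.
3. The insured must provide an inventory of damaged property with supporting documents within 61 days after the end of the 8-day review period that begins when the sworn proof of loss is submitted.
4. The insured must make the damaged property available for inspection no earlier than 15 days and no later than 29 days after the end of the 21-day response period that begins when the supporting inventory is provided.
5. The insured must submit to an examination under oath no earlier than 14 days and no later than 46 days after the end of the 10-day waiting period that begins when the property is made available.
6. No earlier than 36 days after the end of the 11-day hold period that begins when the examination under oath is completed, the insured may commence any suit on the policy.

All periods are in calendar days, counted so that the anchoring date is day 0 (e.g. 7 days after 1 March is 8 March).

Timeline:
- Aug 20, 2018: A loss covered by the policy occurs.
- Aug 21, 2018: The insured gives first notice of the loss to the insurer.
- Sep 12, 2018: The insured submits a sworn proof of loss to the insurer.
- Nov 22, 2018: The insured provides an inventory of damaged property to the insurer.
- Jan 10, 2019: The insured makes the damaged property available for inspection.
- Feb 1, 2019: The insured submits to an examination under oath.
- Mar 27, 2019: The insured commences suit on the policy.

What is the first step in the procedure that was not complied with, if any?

(1) due by Aug 20, 2018 + 71 days = Oct 30, 2018; done Aug 21, 2018 — timely.
(2) due by Sep 2, 2018 + 15 days = Sep 17, 2018; Sep 12, 2018 is within that limit.
(3) due by Sep 20, 2018 + 61 days = Nov 20, 2018; done Nov 22, 2018 — 2 days late.
The analysis stops there.

Step 3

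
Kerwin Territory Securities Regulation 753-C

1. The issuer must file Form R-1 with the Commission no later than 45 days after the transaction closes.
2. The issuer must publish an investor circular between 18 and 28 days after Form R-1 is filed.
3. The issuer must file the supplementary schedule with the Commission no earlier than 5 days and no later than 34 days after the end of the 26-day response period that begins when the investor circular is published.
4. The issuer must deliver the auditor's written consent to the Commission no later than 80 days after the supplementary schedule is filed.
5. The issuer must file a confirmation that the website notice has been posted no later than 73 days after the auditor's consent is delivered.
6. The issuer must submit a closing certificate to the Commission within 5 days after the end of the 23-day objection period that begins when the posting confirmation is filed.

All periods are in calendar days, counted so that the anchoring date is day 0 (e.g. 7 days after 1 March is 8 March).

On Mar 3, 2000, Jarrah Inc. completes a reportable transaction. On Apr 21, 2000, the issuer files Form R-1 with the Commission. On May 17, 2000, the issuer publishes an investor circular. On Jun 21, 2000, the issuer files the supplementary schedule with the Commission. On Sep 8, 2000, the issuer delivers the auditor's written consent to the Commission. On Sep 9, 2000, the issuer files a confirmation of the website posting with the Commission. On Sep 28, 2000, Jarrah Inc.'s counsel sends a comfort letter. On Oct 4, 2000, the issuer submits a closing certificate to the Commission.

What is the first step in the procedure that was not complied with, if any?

(1) due by Mar 3, 2000 + 45 days = Apr 17, 2000; Apr 21, 2000 misses that deadline by 4 days.

Step 1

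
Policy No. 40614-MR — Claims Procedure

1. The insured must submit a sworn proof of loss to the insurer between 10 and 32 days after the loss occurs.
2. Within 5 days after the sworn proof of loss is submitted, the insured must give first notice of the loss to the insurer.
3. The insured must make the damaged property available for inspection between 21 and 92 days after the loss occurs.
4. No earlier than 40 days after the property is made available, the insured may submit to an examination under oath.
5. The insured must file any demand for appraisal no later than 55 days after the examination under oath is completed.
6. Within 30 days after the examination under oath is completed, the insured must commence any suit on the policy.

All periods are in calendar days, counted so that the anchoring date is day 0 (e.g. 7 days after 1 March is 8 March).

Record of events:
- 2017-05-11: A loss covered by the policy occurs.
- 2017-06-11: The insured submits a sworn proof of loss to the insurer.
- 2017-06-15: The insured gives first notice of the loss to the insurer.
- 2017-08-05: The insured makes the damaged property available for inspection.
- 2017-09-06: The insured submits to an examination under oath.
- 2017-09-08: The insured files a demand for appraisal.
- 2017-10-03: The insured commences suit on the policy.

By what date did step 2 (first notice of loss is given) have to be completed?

Step 2 runs from 2017-06-11, when the sworn proof of loss is submitted. 5 days after 2017-06-11 is 2017-06-16.

2017-06-16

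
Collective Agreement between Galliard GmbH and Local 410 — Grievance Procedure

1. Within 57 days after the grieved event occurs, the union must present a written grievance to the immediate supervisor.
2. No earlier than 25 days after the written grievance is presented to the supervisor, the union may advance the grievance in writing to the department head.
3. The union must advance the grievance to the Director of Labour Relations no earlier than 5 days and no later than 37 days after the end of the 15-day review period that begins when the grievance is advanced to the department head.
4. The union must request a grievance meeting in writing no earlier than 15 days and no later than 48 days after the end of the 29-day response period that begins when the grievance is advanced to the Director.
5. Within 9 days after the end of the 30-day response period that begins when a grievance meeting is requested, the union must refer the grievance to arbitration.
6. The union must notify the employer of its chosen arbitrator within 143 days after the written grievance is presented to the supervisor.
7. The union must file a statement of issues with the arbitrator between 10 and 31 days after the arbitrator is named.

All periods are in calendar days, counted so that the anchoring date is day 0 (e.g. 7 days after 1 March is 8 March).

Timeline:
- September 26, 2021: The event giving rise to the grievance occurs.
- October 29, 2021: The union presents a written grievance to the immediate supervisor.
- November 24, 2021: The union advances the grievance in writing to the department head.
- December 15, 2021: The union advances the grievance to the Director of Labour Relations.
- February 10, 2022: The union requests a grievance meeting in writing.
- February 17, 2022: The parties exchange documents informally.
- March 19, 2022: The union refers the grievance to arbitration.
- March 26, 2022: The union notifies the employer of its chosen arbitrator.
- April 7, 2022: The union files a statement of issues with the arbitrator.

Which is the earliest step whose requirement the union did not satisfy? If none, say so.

(1) due by September 26, 2021 + 57 days = November 22, 2021; completed October 29, 2021, before the deadline.
(2) permitted from October 29, 2021 + 25 days = November 23, 2021 onward; done November 24, 2021, after the minimum wait.
(3) the permitted window runs from December 9, 2021 + 5 = December 14, 2021 to December 9, 2021 + 37 = January 15, 2022; done December 15, 2021 — within the window.
(4) the permitted window runs from January 13, 2022 + 15 = January 28, 2022 to January 13, 2022 + 48 = March 2, 2022; done February 10, 2022, which is between those dates.
(5) due by March 12, 2022 + 9 days = March 21, 2022; completed March 19, 2022, before the deadline.
(6) due by October 29, 2021 + 143 days = March 21, 2022; not done until March 26, 2022, 5 days after the deadline.
That is the first point of non-compliance.

Step 6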